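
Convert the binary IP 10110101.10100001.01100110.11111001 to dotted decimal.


10110101 = 181
10100001 = 161
01100110 = 102
11111001 = 249
IP: 181.161.102.249


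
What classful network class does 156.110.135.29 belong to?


First octet: 156
Binary: 10011100
10xxxxxx -> Class B (128-191)
Class B, default mask 255.255.0.0 (/16)


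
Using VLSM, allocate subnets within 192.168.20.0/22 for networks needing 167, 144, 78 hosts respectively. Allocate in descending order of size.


167 hosts -> /24 (254 usable): 192.168.20.0/24
144 hosts -> /24 (254 usable): 192.168.21.0/24
78 hosts -> /25 (126 usable): 192.168.22.0/25
Allocation: 192.168.20.0/24 (167 hosts, 254 usable); 192.168.21.0/24 (144 hosts, 254 usable); 192.168.22.0/25 (78 hosts, 126 usable)


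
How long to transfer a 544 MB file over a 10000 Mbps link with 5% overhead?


Effective throughput = 10000 * (1 - 5/100) = 9500 Mbps
File size in Mb = 544 * 8 = 4352 Mb
Time = 4352 / 9500
Time = 0.4581 seconds


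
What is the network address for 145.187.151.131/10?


IP:   10010001.10111011.10010111.10000011
Mask: 11111111.11000000.00000000.00000000
AND operation:
Net:  10010001.10000000.00000000.00000000
Network: 145.128.0.0/10


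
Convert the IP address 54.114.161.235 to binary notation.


54 = 00110110
114 = 01110010
161 = 10100001
235 = 11101011
Binary: 00110110.01110010.10100001.11101011


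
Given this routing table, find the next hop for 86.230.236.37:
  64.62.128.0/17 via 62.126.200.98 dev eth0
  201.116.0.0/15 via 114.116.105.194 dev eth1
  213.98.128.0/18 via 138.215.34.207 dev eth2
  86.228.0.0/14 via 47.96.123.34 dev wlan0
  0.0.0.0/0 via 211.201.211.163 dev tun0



Longest prefix match for 86.230.236.37:
  /17 64.62.128.0: no
  /15 201.116.0.0: no
  /18 213.98.128.0: no
  /14 86.228.0.0: MATCH
  /0 0.0.0.0: MATCH
Selected: next-hop 47.96.123.34 via wlan0 (matched /14)


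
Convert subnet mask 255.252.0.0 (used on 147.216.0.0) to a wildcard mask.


Subnet mask: 255.252.0.0
Wildcard = 255.255.255.255 - subnet mask
255 - 255 = 0
255 - 252 = 3
255 - 0 = 255
255 - 0 = 255
Wildcard: 0.3.255.255


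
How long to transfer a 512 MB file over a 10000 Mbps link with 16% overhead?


Effective throughput = 10000 * (1 - 16/100) = 8400 Mbps
File size in Mb = 512 * 8 = 4096 Mb
Time = 4096 / 8400
Time = 0.4876 seconds


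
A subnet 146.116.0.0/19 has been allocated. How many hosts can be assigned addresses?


Host bits = 32 - 19 = 13
Total addresses = 2^13 = 8192
Usable = total - 2 (network and broadcast)
Usable hosts: 8190


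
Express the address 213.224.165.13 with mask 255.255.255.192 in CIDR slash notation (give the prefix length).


Binary: 11111111.11111111.11111111.11000000
Count leading 1s
Prefix: /26


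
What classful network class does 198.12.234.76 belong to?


First octet: 198
Binary: 11000110
110xxxxx -> Class C (192-223)
Class C, default mask 255.255.255.0 (/24)


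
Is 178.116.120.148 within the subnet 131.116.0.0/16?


Subnet network: 131.116.0.0
Test IP AND mask: 178.116.0.0
No, 178.116.120.148 is not in 131.116.0.0/16


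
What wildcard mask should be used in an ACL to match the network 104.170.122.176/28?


Subnet mask: 255.255.255.240
Wildcard = 255.255.255.255 - subnet mask
255 - 255 = 0
255 - 255 = 0
255 - 255 = 0
255 - 240 = 15
Wildcard: 0.0.0.15


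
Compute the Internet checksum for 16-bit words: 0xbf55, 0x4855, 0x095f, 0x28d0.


Sum all words (with carry folding):
+ 0xbf55 = 0xbf55
+ 0x4855 = 0x07ab
+ 0x095f = 0x110a
+ 0x28d0 = 0x39da
One's complement: ~0x39da
Checksum = 0xc625


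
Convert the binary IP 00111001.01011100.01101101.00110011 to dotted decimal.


00111001 = 57
01011100 = 92
01101101 = 109
00110011 = 51
IP: 57.92.109.51


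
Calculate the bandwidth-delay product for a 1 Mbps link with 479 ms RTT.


BDP = bandwidth * RTT
= 1 Mbps * 479 ms
= 1 * 1e6 * 479 / 1000 bits
= 479000 bits
= 59875 bytes
= 58.4717 KB
BDP = 479000 bits (59875 bytes)


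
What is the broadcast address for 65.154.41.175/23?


Network: 65.154.40.0/23
Host bits = 9
Set all host bits to 1:
Broadcast: 65.154.41.255


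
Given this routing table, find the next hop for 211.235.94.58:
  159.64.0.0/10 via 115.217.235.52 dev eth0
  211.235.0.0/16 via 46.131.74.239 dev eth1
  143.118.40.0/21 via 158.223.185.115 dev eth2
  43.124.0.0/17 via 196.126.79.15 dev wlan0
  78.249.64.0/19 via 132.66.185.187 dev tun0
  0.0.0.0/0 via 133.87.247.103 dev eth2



Longest prefix match for 211.235.94.58:
  /10 159.64.0.0: no
  /16 211.235.0.0: MATCH
  /21 143.118.40.0: no
  /17 43.124.0.0: no
  /19 78.249.64.0: no
  /0 0.0.0.0: MATCH
Selected: next-hop 46.131.74.239 via eth1 (matched /16)


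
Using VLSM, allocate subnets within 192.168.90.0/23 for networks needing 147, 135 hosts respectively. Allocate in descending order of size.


147 hosts -> /24 (254 usable): 192.168.90.0/24
135 hosts -> /24 (254 usable): 192.168.91.0/24
Allocation: 192.168.90.0/24 (147 hosts, 254 usable); 192.168.91.0/24 (135 hosts, 254 usable)


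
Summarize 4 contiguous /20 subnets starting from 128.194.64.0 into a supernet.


Original prefix: /20
Number of subnets: 4 = 2^2
New prefix = 20 - 2 = 18
Supernet: 128.194.64.0/18


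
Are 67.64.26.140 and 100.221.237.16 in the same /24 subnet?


Mask: 255.255.255.0
67.64.26.140 AND mask = 67.64.26.0
100.221.237.16 AND mask = 100.221.237.0
No, different subnets (67.64.26.0 vs 100.221.237.0)


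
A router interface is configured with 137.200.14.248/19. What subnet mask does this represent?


/19 means 19 network bits, 13 host bits
Binary: 11111111111111111110000000000000
Mask: 255.255.224.0


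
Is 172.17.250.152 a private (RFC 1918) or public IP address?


RFC 1918 private ranges:
  10.0.0.0/8 (10.0.0.0 - 10.255.255.255)
  172.16.0.0/12 (172.16.0.0 - 172.31.255.255)
  192.168.0.0/16 (192.168.0.0 - 192.168.255.255)
Private (in 172.16.0.0/12)


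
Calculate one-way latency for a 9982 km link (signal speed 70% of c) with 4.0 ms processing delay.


Speed = 0.7 * 3e5 km/s = 210000 km/s
Propagation delay = 9982 / 210000 = 0.0475 s = 47.5333 ms
Processing delay = 4.0 ms
Total one-way latency = 51.5333 ms


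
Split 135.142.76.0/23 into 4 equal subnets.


New prefix = 23 + 2 = 25
Each subnet has 128 addresses
  135.142.76.0/25
  135.142.76.128/25
  135.142.77.0/25
  135.142.77.128/25
Subnets: 135.142.76.0/25, 135.142.76.128/25, 135.142.77.0/25, 135.142.77.128/25


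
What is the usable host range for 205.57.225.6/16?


Network: 205.57.0.0
Broadcast: 205.57.255.255
First usable = network + 1
Last usable = broadcast - 1
Range: 205.57.0.1 to 205.57.255.254


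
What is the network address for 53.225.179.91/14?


IP:   00110101.11100001.10110011.01011011
Mask: 11111111.11111100.00000000.00000000
AND operation:
Net:  00110101.11100000.00000000.00000000
Network: 53.224.0.0/14


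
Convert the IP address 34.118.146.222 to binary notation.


34 = 00100010
118 = 01110110
146 = 10010010
222 = 11011110
Binary: 00100010.01110110.10010010.11011110


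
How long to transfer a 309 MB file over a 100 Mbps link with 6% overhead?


Effective throughput = 100 * (1 - 6/100) = 94 Mbps
File size in Mb = 309 * 8 = 2472 Mb
Time = 2472 / 94
Time = 26.2979 seconds


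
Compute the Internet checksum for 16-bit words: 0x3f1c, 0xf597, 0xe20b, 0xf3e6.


Sum all words (with carry folding):
+ 0x3f1c = 0x3f1c
+ 0xf597 = 0x34b4
+ 0xe20b = 0x16c0
+ 0xf3e6 = 0x0aa7
One's complement: ~0x0aa7
Checksum = 0xf558


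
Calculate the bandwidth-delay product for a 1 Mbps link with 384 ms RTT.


BDP = bandwidth * RTT
= 1 Mbps * 384 ms
= 1 * 1e6 * 384 / 1000 bits
= 384000 bits
= 48000 bytes
= 46.875 KB
BDP = 384000 bits (48000 bytes)


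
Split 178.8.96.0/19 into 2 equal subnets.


New prefix = 19 + 1 = 20
Each subnet has 4096 addresses
  178.8.96.0/20
  178.8.112.0/20
Subnets: 178.8.96.0/20, 178.8.112.0/20


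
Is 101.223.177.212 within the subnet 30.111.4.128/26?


Subnet network: 30.111.4.128
Test IP AND mask: 101.223.177.192
No, 101.223.177.212 is not in 30.111.4.128/26


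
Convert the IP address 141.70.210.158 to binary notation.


141 = 10001101
70 = 01000110
210 = 11010010
158 = 10011110
Binary: 10001101.01000110.11010010.10011110


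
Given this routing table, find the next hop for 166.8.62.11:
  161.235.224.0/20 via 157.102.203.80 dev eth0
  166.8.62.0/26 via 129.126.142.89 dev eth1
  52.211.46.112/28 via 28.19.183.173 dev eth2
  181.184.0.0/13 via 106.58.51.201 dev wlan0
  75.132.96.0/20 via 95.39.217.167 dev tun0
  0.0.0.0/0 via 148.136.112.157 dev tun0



Longest prefix match for 166.8.62.11:
  /20 161.235.224.0: no
  /26 166.8.62.0: MATCH
  /28 52.211.46.112: no
  /13 181.184.0.0: no
  /20 75.132.96.0: no
  /0 0.0.0.0: MATCH
Selected: next-hop 129.126.142.89 via eth1 (matched /26)


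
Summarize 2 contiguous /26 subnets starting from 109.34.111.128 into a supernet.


Original prefix: /26
Number of subnets: 2 = 2^1
New prefix = 26 - 1 = 25
Supernet: 109.34.111.128/25


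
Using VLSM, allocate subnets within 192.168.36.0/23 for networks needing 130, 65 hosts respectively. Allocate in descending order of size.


130 hosts -> /24 (254 usable): 192.168.36.0/24
65 hosts -> /25 (126 usable): 192.168.37.0/25
Allocation: 192.168.36.0/24 (130 hosts, 254 usable); 192.168.37.0/25 (65 hosts, 126 usable)


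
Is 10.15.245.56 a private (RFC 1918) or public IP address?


RFC 1918 private ranges:
  10.0.0.0/8 (10.0.0.0 - 10.255.255.255)
  172.16.0.0/12 (172.16.0.0 - 172.31.255.255)
  192.168.0.0/16 (192.168.0.0 - 192.168.255.255)
Private (in 10.0.0.0/8)


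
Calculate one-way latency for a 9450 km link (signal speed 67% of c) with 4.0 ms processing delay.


Speed = 0.67 * 3e5 km/s = 201000 km/s
Propagation delay = 9450 / 201000 = 0.047 s = 47.0149 ms
Processing delay = 4.0 ms
Total one-way latency = 51.0149 ms


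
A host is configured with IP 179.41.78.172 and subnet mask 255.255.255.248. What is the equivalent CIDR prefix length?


Binary: 11111111.11111111.11111111.11111000
Count leading 1s
Prefix: /29


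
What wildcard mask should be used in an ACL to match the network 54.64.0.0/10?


Subnet mask: 255.192.0.0
Wildcard = 255.255.255.255 - subnet mask
255 - 255 = 0
255 - 192 = 63
255 - 0 = 255
255 - 0 = 255
Wildcard: 0.63.255.255


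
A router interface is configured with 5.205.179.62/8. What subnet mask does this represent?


/8 means 8 network bits, 24 host bits
Binary: 11111111000000000000000000000000
Mask: 255.0.0.0


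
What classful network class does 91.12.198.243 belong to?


First octet: 91
Binary: 01011011
0xxxxxxx -> Class A (1-126)
Class A, default mask 255.0.0.0 (/8)


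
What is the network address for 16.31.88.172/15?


IP:   00010000.00011111.01011000.10101100
Mask: 11111111.11111110.00000000.00000000
AND operation:
Net:  00010000.00011110.00000000.00000000
Network: 16.30.0.0/15


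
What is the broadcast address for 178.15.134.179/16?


Network: 178.15.0.0/16
Host bits = 16
Set all host bits to 1:
Broadcast: 178.15.255.255


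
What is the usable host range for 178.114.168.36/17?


Network: 178.114.128.0
Broadcast: 178.114.255.255
First usable = network + 1
Last usable = broadcast - 1
Range: 178.114.128.1 to 178.114.255.254


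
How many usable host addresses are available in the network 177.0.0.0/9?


Host bits = 32 - 9 = 23
Total addresses = 2^23 = 8388608
Usable = total - 2 (network and broadcast)
Usable hosts: 8388606


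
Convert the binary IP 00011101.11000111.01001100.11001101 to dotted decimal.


00011101 = 29
11000111 = 199
01001100 = 76
11001101 = 205
IP: 29.199.76.205


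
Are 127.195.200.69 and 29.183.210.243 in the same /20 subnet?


Mask: 255.255.240.0
127.195.200.69 AND mask = 127.195.192.0
29.183.210.243 AND mask = 29.183.208.0
No, different subnets (127.195.192.0 vs 29.183.208.0)


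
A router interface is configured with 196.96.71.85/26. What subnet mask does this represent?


/26 means 26 network bits, 6 host bits
Binary: 11111111111111111111111111000000
Mask: 255.255.255.192


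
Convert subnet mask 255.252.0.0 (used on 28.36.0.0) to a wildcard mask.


Subnet mask: 255.252.0.0
Wildcard = 255.255.255.255 - subnet mask
255 - 255 = 0
255 - 252 = 3
255 - 0 = 255
255 - 0 = 255
Wildcard: 0.3.255.255


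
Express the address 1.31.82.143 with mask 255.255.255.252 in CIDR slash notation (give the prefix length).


Binary: 11111111.11111111.11111111.11111100
Count leading 1s
Prefix: /30


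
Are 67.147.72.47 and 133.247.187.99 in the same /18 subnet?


Mask: 255.255.192.0
67.147.72.47 AND mask = 67.147.64.0
133.247.187.99 AND mask = 133.247.128.0
No, different subnets (67.147.64.0 vs 133.247.128.0)


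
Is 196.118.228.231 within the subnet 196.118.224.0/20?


Subnet network: 196.118.224.0
Test IP AND mask: 196.118.224.0
Yes, 196.118.228.231 is in 196.118.224.0/20


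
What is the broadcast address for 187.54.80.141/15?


Network: 187.54.0.0/15
Host bits = 17
Set all host bits to 1:
Broadcast: 187.55.255.255


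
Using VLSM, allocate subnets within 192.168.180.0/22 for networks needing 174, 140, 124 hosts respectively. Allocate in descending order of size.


174 hosts -> /24 (254 usable): 192.168.180.0/24
140 hosts -> /24 (254 usable): 192.168.181.0/24
124 hosts -> /25 (126 usable): 192.168.182.0/25
Allocation: 192.168.180.0/24 (174 hosts, 254 usable); 192.168.181.0/24 (140 hosts, 254 usable); 192.168.182.0/25 (124 hosts, 126 usable)


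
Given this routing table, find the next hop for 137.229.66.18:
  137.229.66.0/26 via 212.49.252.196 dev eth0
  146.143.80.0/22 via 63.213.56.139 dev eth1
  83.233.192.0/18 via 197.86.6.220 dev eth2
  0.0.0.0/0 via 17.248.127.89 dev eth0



Longest prefix match for 137.229.66.18:
  /26 137.229.66.0: MATCH
  /22 146.143.80.0: no
  /18 83.233.192.0: no
  /0 0.0.0.0: MATCH
Selected: next-hop 212.49.252.196 via eth0 (matched /26)


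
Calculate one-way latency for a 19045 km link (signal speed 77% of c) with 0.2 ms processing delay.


Speed = 0.77 * 3e5 km/s = 231000 km/s
Propagation delay = 19045 / 231000 = 0.0824 s = 82.4459 ms
Processing delay = 0.2 ms
Total one-way latency = 82.6459 ms


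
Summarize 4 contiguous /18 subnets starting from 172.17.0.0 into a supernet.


Original prefix: /18
Number of subnets: 4 = 2^2
New prefix = 18 - 2 = 16
Supernet: 172.17.0.0/16


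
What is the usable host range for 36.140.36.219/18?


Network: 36.140.0.0
Broadcast: 36.140.63.255
First usable = network + 1
Last usable = broadcast - 1
Range: 36.140.0.1 to 36.140.63.254


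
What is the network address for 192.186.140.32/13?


IP:   11000000.10111010.10001100.00100000
Mask: 11111111.11111000.00000000.00000000
AND operation:
Net:  11000000.10111000.00000000.00000000
Network: 192.184.0.0/13


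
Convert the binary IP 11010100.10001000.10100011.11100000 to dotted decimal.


11010100 = 212
10001000 = 136
10100011 = 163
11100000 = 224
IP: 212.136.163.224


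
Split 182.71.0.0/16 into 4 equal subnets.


New prefix = 16 + 2 = 18
Each subnet has 16384 addresses
  182.71.0.0/18
  182.71.64.0/18
  182.71.128.0/18
  182.71.192.0/18
Subnets: 182.71.0.0/18, 182.71.64.0/18, 182.71.128.0/18, 182.71.192.0/18


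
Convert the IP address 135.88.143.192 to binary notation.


135 = 10000111
88 = 01011000
143 = 10001111
192 = 11000000
Binary: 10000111.01011000.10001111.11000000


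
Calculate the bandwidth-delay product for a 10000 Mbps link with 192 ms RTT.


BDP = bandwidth * RTT
= 10000 Mbps * 192 ms
= 10000 * 1e6 * 192 / 1000 bits
= 1920000000 bits
= 240000000 bytes
= 234375 KB
BDP = 1920000000 bits (240000000 bytes)


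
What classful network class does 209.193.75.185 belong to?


First octet: 209
Binary: 11010001
110xxxxx -> Class C (192-223)
Class C, default mask 255.255.255.0 (/24)


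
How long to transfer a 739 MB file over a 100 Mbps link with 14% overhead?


Effective throughput = 100 * (1 - 14/100) = 86 Mbps
File size in Mb = 739 * 8 = 5912 Mb
Time = 5912 / 86
Time = 68.7442 seconds


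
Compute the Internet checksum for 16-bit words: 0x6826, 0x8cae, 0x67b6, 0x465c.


Sum all words (with carry folding):
+ 0x6826 = 0x6826
+ 0x8cae = 0xf4d4
+ 0x67b6 = 0x5c8b
+ 0x465c = 0xa2e7
One's complement: ~0xa2e7
Checksum = 0x5d18


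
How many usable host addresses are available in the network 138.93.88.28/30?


Host bits = 32 - 30 = 2
Total addresses = 2^2 = 4
Usable = total - 2 (network and broadcast)
Usable hosts: 2


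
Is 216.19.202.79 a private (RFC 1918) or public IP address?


RFC 1918 private ranges:
  10.0.0.0/8 (10.0.0.0 - 10.255.255.255)
  172.16.0.0/12 (172.16.0.0 - 172.31.255.255)
  192.168.0.0/16 (192.168.0.0 - 192.168.255.255)
Public (not in any RFC 1918 range)


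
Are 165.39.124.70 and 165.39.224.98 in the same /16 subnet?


Mask: 255.255.0.0
165.39.124.70 AND mask = 165.39.0.0
165.39.224.98 AND mask = 165.39.0.0
Yes, same subnet (165.39.0.0)


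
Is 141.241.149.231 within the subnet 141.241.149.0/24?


Subnet network: 141.241.149.0
Test IP AND mask: 141.241.149.0
Yes, 141.241.149.231 is in 141.241.149.0/24


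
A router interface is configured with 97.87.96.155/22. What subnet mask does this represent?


/22 means 22 network bits, 10 host bits
Binary: 11111111111111111111110000000000
Mask: 255.255.252.0


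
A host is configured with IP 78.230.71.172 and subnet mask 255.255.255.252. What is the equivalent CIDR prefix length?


Binary: 11111111.11111111.11111111.11111100
Count leading 1s
Prefix: /30


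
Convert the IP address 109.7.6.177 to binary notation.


109 = 01101101
7 = 00000111
6 = 00000110
177 = 10110001
Binary: 01101101.00000111.00000110.10110001


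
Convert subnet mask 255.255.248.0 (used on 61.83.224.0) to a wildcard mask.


Subnet mask: 255.255.248.0
Wildcard = 255.255.255.255 - subnet mask
255 - 255 = 0
255 - 255 = 0
255 - 248 = 7
255 - 0 = 255
Wildcard: 0.0.7.255


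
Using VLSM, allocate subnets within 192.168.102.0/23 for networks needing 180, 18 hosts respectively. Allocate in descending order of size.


180 hosts -> /24 (254 usable): 192.168.102.0/24
18 hosts -> /27 (30 usable): 192.168.103.0/27
Allocation: 192.168.102.0/24 (180 hosts, 254 usable); 192.168.103.0/27 (18 hosts, 30 usable)


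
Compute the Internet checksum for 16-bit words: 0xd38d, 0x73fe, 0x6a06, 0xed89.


Sum all words (with carry folding):
+ 0xd38d = 0xd38d
+ 0x73fe = 0x478c
+ 0x6a06 = 0xb192
+ 0xed89 = 0x9f1c
One's complement: ~0x9f1c
Checksum = 0x60e3


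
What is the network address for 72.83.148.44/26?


IP:   01001000.01010011.10010100.00101100
Mask: 11111111.11111111.11111111.11000000
AND operation:
Net:  01001000.01010011.10010100.00000000
Network: 72.83.148.0/26


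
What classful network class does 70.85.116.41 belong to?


First octet: 70
Binary: 01000110
0xxxxxxx -> Class A (1-126)
Class A, default mask 255.0.0.0 (/8)


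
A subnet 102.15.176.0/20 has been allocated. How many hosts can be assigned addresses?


Host bits = 32 - 20 = 12
Total addresses = 2^12 = 4096
Usable = total - 2 (network and broadcast)
Usable hosts: 4094


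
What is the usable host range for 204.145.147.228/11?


Network: 204.128.0.0
Broadcast: 204.159.255.255
First usable = network + 1
Last usable = broadcast - 1
Range: 204.128.0.1 to 204.159.255.254


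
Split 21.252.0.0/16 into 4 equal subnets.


New prefix = 16 + 2 = 18
Each subnet has 16384 addresses
  21.252.0.0/18
  21.252.64.0/18
  21.252.128.0/18
  21.252.192.0/18
Subnets: 21.252.0.0/18, 21.252.64.0/18, 21.252.128.0/18, 21.252.192.0/18


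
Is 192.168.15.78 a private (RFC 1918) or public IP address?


RFC 1918 private ranges:
  10.0.0.0/8 (10.0.0.0 - 10.255.255.255)
  172.16.0.0/12 (172.16.0.0 - 172.31.255.255)
  192.168.0.0/16 (192.168.0.0 - 192.168.255.255)
Private (in 192.168.0.0/16)


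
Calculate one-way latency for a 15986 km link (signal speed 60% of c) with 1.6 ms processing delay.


Speed = 0.6 * 3e5 km/s = 180000 km/s
Propagation delay = 15986 / 180000 = 0.0888 s = 88.8111 ms
Processing delay = 1.6 ms
Total one-way latency = 90.4111 ms


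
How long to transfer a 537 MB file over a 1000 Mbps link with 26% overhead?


Effective throughput = 1000 * (1 - 26/100) = 740 Mbps
File size in Mb = 537 * 8 = 4296 Mb
Time = 4296 / 740
Time = 5.8054 seconds


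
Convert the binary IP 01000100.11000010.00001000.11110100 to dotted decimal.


01000100 = 68
11000010 = 194
00001000 = 8
11110100 = 244
IP: 68.194.8.244


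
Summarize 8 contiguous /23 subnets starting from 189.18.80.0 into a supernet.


Original prefix: /23
Number of subnets: 8 = 2^3
New prefix = 23 - 3 = 20
Supernet: 189.18.80.0/20


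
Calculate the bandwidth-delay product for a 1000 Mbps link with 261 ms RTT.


BDP = bandwidth * RTT
= 1000 Mbps * 261 ms
= 1000 * 1e6 * 261 / 1000 bits
= 261000000 bits
= 32625000 bytes
= 31860.3516 KB
BDP = 261000000 bits (32625000 bytes)


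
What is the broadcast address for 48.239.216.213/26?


Network: 48.239.216.192/26
Host bits = 6
Set all host bits to 1:
Broadcast: 48.239.216.255


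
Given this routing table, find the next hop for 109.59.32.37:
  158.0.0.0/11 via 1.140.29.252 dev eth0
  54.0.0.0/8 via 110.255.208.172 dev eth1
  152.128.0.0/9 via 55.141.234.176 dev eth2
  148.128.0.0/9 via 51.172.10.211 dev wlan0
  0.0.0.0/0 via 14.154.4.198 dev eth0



Longest prefix match for 109.59.32.37:
  /11 158.0.0.0: no
  /8 54.0.0.0: no
  /9 152.128.0.0: no
  /9 148.128.0.0: no
  /0 0.0.0.0: MATCH
Selected: next-hop 14.154.4.198 via eth0 (matched /0)


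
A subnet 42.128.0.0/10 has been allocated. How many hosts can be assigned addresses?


Host bits = 32 - 10 = 22
Total addresses = 2^22 = 4194304
Usable = total - 2 (network and broadcast)
Usable hosts: 4194302


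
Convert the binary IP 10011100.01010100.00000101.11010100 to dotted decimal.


10011100 = 156
01010100 = 84
00000101 = 5
11010100 = 212
IP: 156.84.5.212


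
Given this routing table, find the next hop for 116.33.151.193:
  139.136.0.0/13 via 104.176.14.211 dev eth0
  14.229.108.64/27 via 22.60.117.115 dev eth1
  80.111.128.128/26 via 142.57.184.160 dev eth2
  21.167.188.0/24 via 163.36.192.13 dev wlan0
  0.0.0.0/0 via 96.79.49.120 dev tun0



Longest prefix match for 116.33.151.193:
  /13 139.136.0.0: no
  /27 14.229.108.64: no
  /26 80.111.128.128: no
  /24 21.167.188.0: no
  /0 0.0.0.0: MATCH
Selected: next-hop 96.79.49.120 via tun0 (matched /0)


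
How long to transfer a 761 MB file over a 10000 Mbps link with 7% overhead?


Effective throughput = 10000 * (1 - 7/100) = 9300 Mbps
File size in Mb = 761 * 8 = 6088 Mb
Time = 6088 / 9300
Time = 0.6546 seconds


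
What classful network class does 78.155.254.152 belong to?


First octet: 78
Binary: 01001110
0xxxxxxx -> Class A (1-126)
Class A, default mask 255.0.0.0 (/8)


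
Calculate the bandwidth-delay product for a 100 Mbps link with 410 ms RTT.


BDP = bandwidth * RTT
= 100 Mbps * 410 ms
= 100 * 1e6 * 410 / 1000 bits
= 41000000 bits
= 5125000 bytes
= 5004.8828 KB
BDP = 41000000 bits (5125000 bytes)


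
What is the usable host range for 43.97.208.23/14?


Network: 43.96.0.0
Broadcast: 43.99.255.255
First usable = network + 1
Last usable = broadcast - 1
Range: 43.96.0.1 to 43.99.255.254


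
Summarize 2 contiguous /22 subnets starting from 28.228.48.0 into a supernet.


Original prefix: /22
Number of subnets: 2 = 2^1
New prefix = 22 - 1 = 21
Supernet: 28.228.48.0/21


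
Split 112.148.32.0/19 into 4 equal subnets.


New prefix = 19 + 2 = 21
Each subnet has 2048 addresses
  112.148.32.0/21
  112.148.40.0/21
  112.148.48.0/21
  112.148.56.0/21
Subnets: 112.148.32.0/21, 112.148.40.0/21, 112.148.48.0/21, 112.148.56.0/21


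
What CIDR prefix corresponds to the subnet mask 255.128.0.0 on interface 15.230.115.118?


Binary: 11111111.10000000.00000000.00000000
Count leading 1s
Prefix: /9


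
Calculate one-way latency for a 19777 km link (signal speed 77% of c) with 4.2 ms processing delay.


Speed = 0.77 * 3e5 km/s = 231000 km/s
Propagation delay = 19777 / 231000 = 0.0856 s = 85.6147 ms
Processing delay = 4.2 ms
Total one-way latency = 89.8147 ms


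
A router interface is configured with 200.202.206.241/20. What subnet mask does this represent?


/20 means 20 network bits, 12 host bits
Binary: 11111111111111111111000000000000
Mask: 255.255.240.0


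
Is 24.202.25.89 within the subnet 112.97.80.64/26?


Subnet network: 112.97.80.64
Test IP AND mask: 24.202.25.64
No, 24.202.25.89 is not in 112.97.80.64/26


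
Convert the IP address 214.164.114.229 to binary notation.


214 = 11010110
164 = 10100100
114 = 01110010
229 = 11100101
Binary: 11010110.10100100.01110010.11100101


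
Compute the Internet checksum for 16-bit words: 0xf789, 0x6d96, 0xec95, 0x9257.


Sum all words (with carry folding):
+ 0xf789 = 0xf789
+ 0x6d96 = 0x6520
+ 0xec95 = 0x51b6
+ 0x9257 = 0xe40d
One's complement: ~0xe40d
Checksum = 0x1bf2


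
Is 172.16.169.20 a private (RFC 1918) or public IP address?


RFC 1918 private ranges:
  10.0.0.0/8 (10.0.0.0 - 10.255.255.255)
  172.16.0.0/12 (172.16.0.0 - 172.31.255.255)
  192.168.0.0/16 (192.168.0.0 - 192.168.255.255)
Private (in 172.16.0.0/12)


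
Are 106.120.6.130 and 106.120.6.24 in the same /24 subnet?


Mask: 255.255.255.0
106.120.6.130 AND mask = 106.120.6.0
106.120.6.24 AND mask = 106.120.6.0
Yes, same subnet (106.120.6.0)


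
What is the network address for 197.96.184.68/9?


IP:   11000101.01100000.10111000.01000100
Mask: 11111111.10000000.00000000.00000000
AND operation:
Net:  11000101.00000000.00000000.00000000
Network: 197.0.0.0/9


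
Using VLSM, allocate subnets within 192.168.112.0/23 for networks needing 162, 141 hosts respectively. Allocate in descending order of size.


162 hosts -> /24 (254 usable): 192.168.112.0/24
141 hosts -> /24 (254 usable): 192.168.113.0/24
Allocation: 192.168.112.0/24 (162 hosts, 254 usable); 192.168.113.0/24 (141 hosts, 254 usable)


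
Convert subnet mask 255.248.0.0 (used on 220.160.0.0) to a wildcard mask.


Subnet mask: 255.248.0.0
Wildcard = 255.255.255.255 - subnet mask
255 - 255 = 0
255 - 248 = 7
255 - 0 = 255
255 - 0 = 255
Wildcard: 0.7.255.255


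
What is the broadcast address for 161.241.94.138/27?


Network: 161.241.94.128/27
Host bits = 5
Set all host bits to 1:
Broadcast: 161.241.94.159


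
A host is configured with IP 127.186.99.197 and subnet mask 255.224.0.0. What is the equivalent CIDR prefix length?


Binary: 11111111.11100000.00000000.00000000
Count leading 1s
Prefix: /11


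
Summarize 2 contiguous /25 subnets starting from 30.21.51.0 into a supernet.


Original prefix: /25
Number of subnets: 2 = 2^1
New prefix = 25 - 1 = 24
Supernet: 30.21.51.0/24


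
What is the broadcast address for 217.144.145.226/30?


Network: 217.144.145.224/30
Host bits = 2
Set all host bits to 1:
Broadcast: 217.144.145.227


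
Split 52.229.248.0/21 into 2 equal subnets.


New prefix = 21 + 1 = 22
Each subnet has 1024 addresses
  52.229.248.0/22
  52.229.252.0/22
Subnets: 52.229.248.0/22, 52.229.252.0/22


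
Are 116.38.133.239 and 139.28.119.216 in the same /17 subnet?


Mask: 255.255.128.0
116.38.133.239 AND mask = 116.38.128.0
139.28.119.216 AND mask = 139.28.0.0
No, different subnets (116.38.128.0 vs 139.28.0.0)


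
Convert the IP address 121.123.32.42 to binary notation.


121 = 01111001
123 = 01111011
32 = 00100000
42 = 00101010
Binary: 01111001.01111011.00100000.00101010


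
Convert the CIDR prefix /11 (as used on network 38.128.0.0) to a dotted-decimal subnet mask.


/11 means 11 network bits, 21 host bits
Binary: 11111111111000000000000000000000
Mask: 255.224.0.0


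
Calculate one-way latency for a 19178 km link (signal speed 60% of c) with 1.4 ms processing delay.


Speed = 0.6 * 3e5 km/s = 180000 km/s
Propagation delay = 19178 / 180000 = 0.1065 s = 106.5444 ms
Processing delay = 1.4 ms
Total one-way latency = 107.9444 ms


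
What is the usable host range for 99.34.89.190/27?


Network: 99.34.89.160
Broadcast: 99.34.89.191
First usable = network + 1
Last usable = broadcast - 1
Range: 99.34.89.161 to 99.34.89.190


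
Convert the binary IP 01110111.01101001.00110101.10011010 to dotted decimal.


01110111 = 119
01101001 = 105
00110101 = 53
10011010 = 154
IP: 119.105.53.154


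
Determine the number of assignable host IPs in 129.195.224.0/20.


Host bits = 32 - 20 = 12
Total addresses = 2^12 = 4096
Usable = total - 2 (network and broadcast)
Usable hosts: 4094


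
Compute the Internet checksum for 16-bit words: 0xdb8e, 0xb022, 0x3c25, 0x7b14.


Sum all words (with carry folding):
+ 0xdb8e = 0xdb8e
+ 0xb022 = 0x8bb1
+ 0x3c25 = 0xc7d6
+ 0x7b14 = 0x42eb
One's complement: ~0x42eb
Checksum = 0xbd14


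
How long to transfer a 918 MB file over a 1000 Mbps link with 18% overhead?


Effective throughput = 1000 * (1 - 18/100) = 820.0 Mbps
File size in Mb = 918 * 8 = 7344 Mb
Time = 7344 / 820.0
Time = 8.9561 seconds


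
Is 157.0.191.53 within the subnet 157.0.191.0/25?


Subnet network: 157.0.191.0
Test IP AND mask: 157.0.191.0
Yes, 157.0.191.53 is in 157.0.191.0/25


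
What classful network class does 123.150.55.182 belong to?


First octet: 123
Binary: 01111011
0xxxxxxx -> Class A (1-126)
Class A, default mask 255.0.0.0 (/8)


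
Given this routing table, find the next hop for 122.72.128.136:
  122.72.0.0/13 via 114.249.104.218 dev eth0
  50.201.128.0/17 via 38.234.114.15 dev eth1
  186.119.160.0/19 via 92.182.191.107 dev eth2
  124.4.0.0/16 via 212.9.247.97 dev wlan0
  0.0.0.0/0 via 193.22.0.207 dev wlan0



Longest prefix match for 122.72.128.136:
  /13 122.72.0.0: MATCH
  /17 50.201.128.0: no
  /19 186.119.160.0: no
  /16 124.4.0.0: no
  /0 0.0.0.0: MATCH
Selected: next-hop 114.249.104.218 via eth0 (matched /13)


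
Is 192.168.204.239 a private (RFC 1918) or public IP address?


RFC 1918 private ranges:
  10.0.0.0/8 (10.0.0.0 - 10.255.255.255)
  172.16.0.0/12 (172.16.0.0 - 172.31.255.255)
  192.168.0.0/16 (192.168.0.0 - 192.168.255.255)
Private (in 192.168.0.0/16)


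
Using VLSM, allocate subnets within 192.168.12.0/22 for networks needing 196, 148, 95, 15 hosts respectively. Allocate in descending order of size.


196 hosts -> /24 (254 usable): 192.168.12.0/24
148 hosts -> /24 (254 usable): 192.168.13.0/24
95 hosts -> /25 (126 usable): 192.168.14.0/25
15 hosts -> /27 (30 usable): 192.168.14.128/27
Allocation: 192.168.12.0/24 (196 hosts, 254 usable); 192.168.13.0/24 (148 hosts, 254 usable); 192.168.14.0/25 (95 hosts, 126 usable); 192.168.14.128/27 (15 hosts, 30 usable)


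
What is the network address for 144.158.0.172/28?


IP:   10010000.10011110.00000000.10101100
Mask: 11111111.11111111.11111111.11110000
AND operation:
Net:  10010000.10011110.00000000.10100000
Network: 144.158.0.160/28


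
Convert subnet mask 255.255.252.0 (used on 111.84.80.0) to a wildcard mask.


Subnet mask: 255.255.252.0
Wildcard = 255.255.255.255 - subnet mask
255 - 255 = 0
255 - 255 = 0
255 - 252 = 3
255 - 0 = 255
Wildcard: 0.0.3.255


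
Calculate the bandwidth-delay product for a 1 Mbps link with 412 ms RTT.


BDP = bandwidth * RTT
= 1 Mbps * 412 ms
= 1 * 1e6 * 412 / 1000 bits
= 412000 bits
= 51500 bytes
= 50.293 KB
BDP = 412000 bits (51500 bytes)


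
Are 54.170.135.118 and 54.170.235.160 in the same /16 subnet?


Mask: 255.255.0.0
54.170.135.118 AND mask = 54.170.0.0
54.170.235.160 AND mask = 54.170.0.0
Yes, same subnet (54.170.0.0)


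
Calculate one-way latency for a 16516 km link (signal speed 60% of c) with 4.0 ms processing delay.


Speed = 0.6 * 3e5 km/s = 180000 km/s
Propagation delay = 16516 / 180000 = 0.0918 s = 91.7556 ms
Processing delay = 4.0 ms
Total one-way latency = 95.7556 ms


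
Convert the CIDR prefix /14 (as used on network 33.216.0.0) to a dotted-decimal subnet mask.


/14 means 14 network bits, 18 host bits
Binary: 11111111111111000000000000000000
Mask: 255.252.0.0


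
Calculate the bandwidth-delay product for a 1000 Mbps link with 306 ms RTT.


BDP = bandwidth * RTT
= 1000 Mbps * 306 ms
= 1000 * 1e6 * 306 / 1000 bits
= 306000000 bits
= 38250000 bytes
= 37353.5156 KB
BDP = 306000000 bits (38250000 bytes)


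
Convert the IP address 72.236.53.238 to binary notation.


72 = 01001000
236 = 11101100
53 = 00110101
238 = 11101110
Binary: 01001000.11101100.00110101.11101110


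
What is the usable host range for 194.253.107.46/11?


Network: 194.224.0.0
Broadcast: 194.255.255.255
First usable = network + 1
Last usable = broadcast - 1
Range: 194.224.0.1 to 194.255.255.254


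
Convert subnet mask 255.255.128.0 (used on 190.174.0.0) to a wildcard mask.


Subnet mask: 255.255.128.0
Wildcard = 255.255.255.255 - subnet mask
255 - 255 = 0
255 - 255 = 0
255 - 128 = 127
255 - 0 = 255
Wildcard: 0.0.127.255


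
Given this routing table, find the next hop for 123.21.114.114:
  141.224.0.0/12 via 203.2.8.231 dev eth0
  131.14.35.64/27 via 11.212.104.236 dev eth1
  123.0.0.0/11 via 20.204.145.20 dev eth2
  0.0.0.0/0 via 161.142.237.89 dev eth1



Longest prefix match for 123.21.114.114:
  /12 141.224.0.0: no
  /27 131.14.35.64: no
  /11 123.0.0.0: MATCH
  /0 0.0.0.0: MATCH
Selected: next-hop 20.204.145.20 via eth2 (matched /11)


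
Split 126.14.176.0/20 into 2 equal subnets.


New prefix = 20 + 1 = 21
Each subnet has 2048 addresses
  126.14.176.0/21
  126.14.184.0/21
Subnets: 126.14.176.0/21, 126.14.184.0/21


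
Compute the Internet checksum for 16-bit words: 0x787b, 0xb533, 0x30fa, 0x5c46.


Sum all words (with carry folding):
+ 0x787b = 0x787b
+ 0xb533 = 0x2daf
+ 0x30fa = 0x5ea9
+ 0x5c46 = 0xbaef
One's complement: ~0xbaef
Checksum = 0x4510


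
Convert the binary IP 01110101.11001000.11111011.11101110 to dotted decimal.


01110101 = 117
11001000 = 200
11111011 = 251
11101110 = 238
IP: 117.200.251.238


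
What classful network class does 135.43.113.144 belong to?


First octet: 135
Binary: 10000111
10xxxxxx -> Class B (128-191)
Class B, default mask 255.255.0.0 (/16)


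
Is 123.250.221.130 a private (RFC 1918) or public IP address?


RFC 1918 private ranges:
  10.0.0.0/8 (10.0.0.0 - 10.255.255.255)
  172.16.0.0/12 (172.16.0.0 - 172.31.255.255)
  192.168.0.0/16 (192.168.0.0 - 192.168.255.255)
Public (not in any RFC 1918 range)


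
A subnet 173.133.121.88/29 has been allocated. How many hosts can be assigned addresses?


Host bits = 32 - 29 = 3
Total addresses = 2^3 = 8
Usable = total - 2 (network and broadcast)
Usable hosts: 6


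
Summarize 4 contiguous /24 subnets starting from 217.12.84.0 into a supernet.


Original prefix: /24
Number of subnets: 4 = 2^2
New prefix = 24 - 2 = 22
Supernet: 217.12.84.0/22


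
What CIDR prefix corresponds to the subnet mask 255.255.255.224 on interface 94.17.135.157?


Binary: 11111111.11111111.11111111.11100000
Count leading 1s
Prefix: /27


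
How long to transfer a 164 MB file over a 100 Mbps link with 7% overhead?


Effective throughput = 100 * (1 - 7/100) = 93 Mbps
File size in Mb = 164 * 8 = 1312 Mb
Time = 1312 / 93
Time = 14.1075 seconds


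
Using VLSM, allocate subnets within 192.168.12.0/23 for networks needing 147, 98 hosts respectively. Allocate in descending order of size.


147 hosts -> /24 (254 usable): 192.168.12.0/24
98 hosts -> /25 (126 usable): 192.168.13.0/25
Allocation: 192.168.12.0/24 (147 hosts, 254 usable); 192.168.13.0/25 (98 hosts, 126 usable)


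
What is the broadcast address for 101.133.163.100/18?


Network: 101.133.128.0/18
Host bits = 14
Set all host bits to 1:
Broadcast: 101.133.191.255


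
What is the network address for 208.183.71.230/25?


IP:   11010000.10110111.01000111.11100110
Mask: 11111111.11111111.11111111.10000000
AND operation:
Net:  11010000.10110111.01000111.10000000
Network: 208.183.71.128/25


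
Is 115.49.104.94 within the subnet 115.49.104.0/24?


Subnet network: 115.49.104.0
Test IP AND mask: 115.49.104.0
Yes, 115.49.104.94 is in 115.49.104.0/24


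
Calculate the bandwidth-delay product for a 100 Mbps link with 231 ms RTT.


BDP = bandwidth * RTT
= 100 Mbps * 231 ms
= 100 * 1e6 * 231 / 1000 bits
= 23100000 bits
= 2887500 bytes
= 2819.8242 KB
BDP = 23100000 bits (2887500 bytes)


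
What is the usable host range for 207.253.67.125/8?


Network: 207.0.0.0
Broadcast: 207.255.255.255
First usable = network + 1
Last usable = broadcast - 1
Range: 207.0.0.1 to 207.255.255.254


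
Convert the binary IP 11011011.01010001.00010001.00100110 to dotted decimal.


11011011 = 219
01010001 = 81
00010001 = 17
00100110 = 38
IP: 219.81.17.38


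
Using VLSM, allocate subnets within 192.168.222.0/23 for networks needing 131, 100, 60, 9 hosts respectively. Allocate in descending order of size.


131 hosts -> /24 (254 usable): 192.168.222.0/24
100 hosts -> /25 (126 usable): 192.168.223.0/25
60 hosts -> /26 (62 usable): 192.168.223.128/26
9 hosts -> /28 (14 usable): 192.168.223.192/28
Allocation: 192.168.222.0/24 (131 hosts, 254 usable); 192.168.223.0/25 (100 hosts, 126 usable); 192.168.223.128/26 (60 hosts, 62 usable); 192.168.223.192/28 (9 hosts, 14 usable)


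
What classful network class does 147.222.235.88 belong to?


First octet: 147
Binary: 10010011
10xxxxxx -> Class B (128-191)
Class B, default mask 255.255.0.0 (/16)


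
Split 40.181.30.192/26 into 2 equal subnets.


New prefix = 26 + 1 = 27
Each subnet has 32 addresses
  40.181.30.192/27
  40.181.30.224/27
Subnets: 40.181.30.192/27, 40.181.30.224/27


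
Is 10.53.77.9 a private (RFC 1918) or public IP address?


RFC 1918 private ranges:
  10.0.0.0/8 (10.0.0.0 - 10.255.255.255)
  172.16.0.0/12 (172.16.0.0 - 172.31.255.255)
  192.168.0.0/16 (192.168.0.0 - 192.168.255.255)
Private (in 10.0.0.0/8)


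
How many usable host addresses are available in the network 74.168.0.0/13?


Host bits = 32 - 13 = 19
Total addresses = 2^19 = 524288
Usable = total - 2 (network and broadcast)
Usable hosts: 524286


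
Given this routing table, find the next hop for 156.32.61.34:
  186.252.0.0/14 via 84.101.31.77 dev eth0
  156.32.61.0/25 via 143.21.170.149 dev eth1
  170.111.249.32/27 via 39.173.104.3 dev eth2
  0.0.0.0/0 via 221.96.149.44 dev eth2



Longest prefix match for 156.32.61.34:
  /14 186.252.0.0: no
  /25 156.32.61.0: MATCH
  /27 170.111.249.32: no
  /0 0.0.0.0: MATCH
Selected: next-hop 143.21.170.149 via eth1 (matched /25)


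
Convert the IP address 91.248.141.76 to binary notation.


91 = 01011011
248 = 11111000
141 = 10001101
76 = 01001100
Binary: 01011011.11111000.10001101.01001100


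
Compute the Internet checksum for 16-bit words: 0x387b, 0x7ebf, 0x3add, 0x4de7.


Sum all words (with carry folding):
+ 0x387b = 0x387b
+ 0x7ebf = 0xb73a
+ 0x3add = 0xf217
+ 0x4de7 = 0x3fff
One's complement: ~0x3fff
Checksum = 0xc000


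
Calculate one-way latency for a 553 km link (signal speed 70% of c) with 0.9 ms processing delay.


Speed = 0.7 * 3e5 km/s = 210000 km/s
Propagation delay = 553 / 210000 = 0.0026 s = 2.6333 ms
Processing delay = 0.9 ms
Total one-way latency = 3.5333 ms


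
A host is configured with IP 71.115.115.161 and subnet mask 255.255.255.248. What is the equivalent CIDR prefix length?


Binary: 11111111.11111111.11111111.11111000
Count leading 1s
Prefix: /29


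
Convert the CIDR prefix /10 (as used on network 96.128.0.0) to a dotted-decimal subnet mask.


/10 means 10 network bits, 22 host bits
Binary: 11111111110000000000000000000000
Mask: 255.192.0.0


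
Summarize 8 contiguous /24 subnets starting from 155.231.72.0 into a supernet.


Original prefix: /24
Number of subnets: 8 = 2^3
New prefix = 24 - 3 = 21
Supernet: 155.231.72.0/21
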